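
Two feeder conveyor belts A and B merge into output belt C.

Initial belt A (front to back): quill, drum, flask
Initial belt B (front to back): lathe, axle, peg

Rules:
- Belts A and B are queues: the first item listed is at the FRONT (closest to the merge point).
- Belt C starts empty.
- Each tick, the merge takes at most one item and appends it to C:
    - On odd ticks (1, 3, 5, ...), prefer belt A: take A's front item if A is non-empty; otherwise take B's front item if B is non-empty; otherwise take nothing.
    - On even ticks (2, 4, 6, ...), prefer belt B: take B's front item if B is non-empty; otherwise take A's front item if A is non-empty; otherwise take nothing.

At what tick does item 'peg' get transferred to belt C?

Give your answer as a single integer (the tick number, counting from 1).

Tick 1: prefer A, take quill from A; A=[drum,flask] B=[lathe,axle,peg] C=[quill]
Tick 2: prefer B, take lathe from B; A=[drum,flask] B=[axle,peg] C=[quill,lathe]
Tick 3: prefer A, take drum from A; A=[flask] B=[axle,peg] C=[quill,lathe,drum]
Tick 4: prefer B, take axle from B; A=[flask] B=[peg] C=[quill,lathe,drum,axle]
Tick 5: prefer A, take flask from A; A=[-] B=[peg] C=[quill,lathe,drum,axle,flask]
Tick 6: prefer B, take peg from B; A=[-] B=[-] C=[quill,lathe,drum,axle,flask,peg]

Answer: 6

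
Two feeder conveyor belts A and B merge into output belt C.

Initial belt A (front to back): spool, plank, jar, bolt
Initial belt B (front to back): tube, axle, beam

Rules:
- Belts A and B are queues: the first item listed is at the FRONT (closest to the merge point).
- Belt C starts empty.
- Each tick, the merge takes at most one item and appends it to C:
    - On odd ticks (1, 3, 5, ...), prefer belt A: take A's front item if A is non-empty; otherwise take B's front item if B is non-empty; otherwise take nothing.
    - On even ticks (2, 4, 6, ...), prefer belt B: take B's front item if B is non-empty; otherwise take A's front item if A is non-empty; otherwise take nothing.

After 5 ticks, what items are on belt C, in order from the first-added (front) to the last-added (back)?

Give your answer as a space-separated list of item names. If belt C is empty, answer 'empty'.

Tick 1: prefer A, take spool from A; A=[plank,jar,bolt] B=[tube,axle,beam] C=[spool]
Tick 2: prefer B, take tube from B; A=[plank,jar,bolt] B=[axle,beam] C=[spool,tube]
Tick 3: prefer A, take plank from A; A=[jar,bolt] B=[axle,beam] C=[spool,tube,plank]
Tick 4: prefer B, take axle from B; A=[jar,bolt] B=[beam] C=[spool,tube,plank,axle]
Tick 5: prefer A, take jar from A; A=[bolt] B=[beam] C=[spool,tube,plank,axle,jar]

Answer: spool tube plank axle jar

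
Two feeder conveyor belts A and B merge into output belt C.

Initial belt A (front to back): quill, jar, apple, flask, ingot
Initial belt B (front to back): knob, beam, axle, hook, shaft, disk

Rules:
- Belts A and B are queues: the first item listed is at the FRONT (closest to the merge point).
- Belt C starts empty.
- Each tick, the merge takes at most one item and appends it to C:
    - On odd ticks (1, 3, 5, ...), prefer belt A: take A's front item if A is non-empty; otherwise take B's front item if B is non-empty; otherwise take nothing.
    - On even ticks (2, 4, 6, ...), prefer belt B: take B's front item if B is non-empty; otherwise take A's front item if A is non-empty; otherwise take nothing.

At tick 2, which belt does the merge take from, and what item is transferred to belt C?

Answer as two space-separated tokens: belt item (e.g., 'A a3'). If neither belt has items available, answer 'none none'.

Tick 1: prefer A, take quill from A; A=[jar,apple,flask,ingot] B=[knob,beam,axle,hook,shaft,disk] C=[quill]
Tick 2: prefer B, take knob from B; A=[jar,apple,flask,ingot] B=[beam,axle,hook,shaft,disk] C=[quill,knob]

Answer: B knob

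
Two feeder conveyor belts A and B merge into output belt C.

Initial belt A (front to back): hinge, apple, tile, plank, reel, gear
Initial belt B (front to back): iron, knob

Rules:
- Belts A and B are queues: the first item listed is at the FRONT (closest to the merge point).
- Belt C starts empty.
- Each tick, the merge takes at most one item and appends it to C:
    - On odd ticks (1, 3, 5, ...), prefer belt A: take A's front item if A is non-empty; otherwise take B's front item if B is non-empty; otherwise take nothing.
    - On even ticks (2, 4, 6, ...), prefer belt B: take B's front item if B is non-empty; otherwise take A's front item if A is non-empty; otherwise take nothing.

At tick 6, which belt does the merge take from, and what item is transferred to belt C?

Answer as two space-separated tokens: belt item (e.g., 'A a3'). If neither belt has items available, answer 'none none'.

Tick 1: prefer A, take hinge from A; A=[apple,tile,plank,reel,gear] B=[iron,knob] C=[hinge]
Tick 2: prefer B, take iron from B; A=[apple,tile,plank,reel,gear] B=[knob] C=[hinge,iron]
Tick 3: prefer A, take apple from A; A=[tile,plank,reel,gear] B=[knob] C=[hinge,iron,apple]
Tick 4: prefer B, take knob from B; A=[tile,plank,reel,gear] B=[-] C=[hinge,iron,apple,knob]
Tick 5: prefer A, take tile from A; A=[plank,reel,gear] B=[-] C=[hinge,iron,apple,knob,tile]
Tick 6: prefer B, take plank from A; A=[reel,gear] B=[-] C=[hinge,iron,apple,knob,tile,plank]

Answer: A plank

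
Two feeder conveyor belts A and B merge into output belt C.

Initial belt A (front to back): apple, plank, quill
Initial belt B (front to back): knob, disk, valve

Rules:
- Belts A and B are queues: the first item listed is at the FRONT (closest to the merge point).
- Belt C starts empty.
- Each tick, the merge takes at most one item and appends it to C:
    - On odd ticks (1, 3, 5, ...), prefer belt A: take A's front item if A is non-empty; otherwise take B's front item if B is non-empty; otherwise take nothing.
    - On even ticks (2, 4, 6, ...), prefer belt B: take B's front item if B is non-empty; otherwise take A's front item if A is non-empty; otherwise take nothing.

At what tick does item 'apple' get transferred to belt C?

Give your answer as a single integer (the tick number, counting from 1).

Answer: 1

Derivation:
Tick 1: prefer A, take apple from A; A=[plank,quill] B=[knob,disk,valve] C=[apple]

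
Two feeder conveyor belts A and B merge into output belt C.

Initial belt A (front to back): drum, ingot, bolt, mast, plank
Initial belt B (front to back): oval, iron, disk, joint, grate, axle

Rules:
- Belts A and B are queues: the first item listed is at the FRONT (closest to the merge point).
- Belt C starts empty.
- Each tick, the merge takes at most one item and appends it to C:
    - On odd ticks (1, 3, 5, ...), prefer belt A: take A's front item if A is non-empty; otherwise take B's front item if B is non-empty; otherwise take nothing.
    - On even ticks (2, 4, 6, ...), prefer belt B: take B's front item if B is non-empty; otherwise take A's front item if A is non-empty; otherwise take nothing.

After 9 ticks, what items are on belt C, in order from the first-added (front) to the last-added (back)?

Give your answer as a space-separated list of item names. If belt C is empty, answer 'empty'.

Tick 1: prefer A, take drum from A; A=[ingot,bolt,mast,plank] B=[oval,iron,disk,joint,grate,axle] C=[drum]
Tick 2: prefer B, take oval from B; A=[ingot,bolt,mast,plank] B=[iron,disk,joint,grate,axle] C=[drum,oval]
Tick 3: prefer A, take ingot from A; A=[bolt,mast,plank] B=[iron,disk,joint,grate,axle] C=[drum,oval,ingot]
Tick 4: prefer B, take iron from B; A=[bolt,mast,plank] B=[disk,joint,grate,axle] C=[drum,oval,ingot,iron]
Tick 5: prefer A, take bolt from A; A=[mast,plank] B=[disk,joint,grate,axle] C=[drum,oval,ingot,iron,bolt]
Tick 6: prefer B, take disk from B; A=[mast,plank] B=[joint,grate,axle] C=[drum,oval,ingot,iron,bolt,disk]
Tick 7: prefer A, take mast from A; A=[plank] B=[joint,grate,axle] C=[drum,oval,ingot,iron,bolt,disk,mast]
Tick 8: prefer B, take joint from B; A=[plank] B=[grate,axle] C=[drum,oval,ingot,iron,bolt,disk,mast,joint]
Tick 9: prefer A, take plank from A; A=[-] B=[grate,axle] C=[drum,oval,ingot,iron,bolt,disk,mast,joint,plank]

Answer: drum oval ingot iron bolt disk mast joint plank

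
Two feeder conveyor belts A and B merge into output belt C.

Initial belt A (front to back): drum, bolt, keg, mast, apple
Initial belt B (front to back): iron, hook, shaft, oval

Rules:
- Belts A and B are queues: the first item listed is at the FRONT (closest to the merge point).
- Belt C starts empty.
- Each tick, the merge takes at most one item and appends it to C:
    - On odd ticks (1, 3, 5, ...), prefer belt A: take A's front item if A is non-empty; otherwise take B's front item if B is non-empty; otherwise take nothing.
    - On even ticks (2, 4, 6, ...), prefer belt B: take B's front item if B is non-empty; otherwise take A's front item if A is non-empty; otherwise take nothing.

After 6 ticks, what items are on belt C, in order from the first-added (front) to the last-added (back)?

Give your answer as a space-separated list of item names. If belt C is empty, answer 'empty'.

Tick 1: prefer A, take drum from A; A=[bolt,keg,mast,apple] B=[iron,hook,shaft,oval] C=[drum]
Tick 2: prefer B, take iron from B; A=[bolt,keg,mast,apple] B=[hook,shaft,oval] C=[drum,iron]
Tick 3: prefer A, take bolt from A; A=[keg,mast,apple] B=[hook,shaft,oval] C=[drum,iron,bolt]
Tick 4: prefer B, take hook from B; A=[keg,mast,apple] B=[shaft,oval] C=[drum,iron,bolt,hook]
Tick 5: prefer A, take keg from A; A=[mast,apple] B=[shaft,oval] C=[drum,iron,bolt,hook,keg]
Tick 6: prefer B, take shaft from B; A=[mast,apple] B=[oval] C=[drum,iron,bolt,hook,keg,shaft]

Answer: drum iron bolt hook keg shaft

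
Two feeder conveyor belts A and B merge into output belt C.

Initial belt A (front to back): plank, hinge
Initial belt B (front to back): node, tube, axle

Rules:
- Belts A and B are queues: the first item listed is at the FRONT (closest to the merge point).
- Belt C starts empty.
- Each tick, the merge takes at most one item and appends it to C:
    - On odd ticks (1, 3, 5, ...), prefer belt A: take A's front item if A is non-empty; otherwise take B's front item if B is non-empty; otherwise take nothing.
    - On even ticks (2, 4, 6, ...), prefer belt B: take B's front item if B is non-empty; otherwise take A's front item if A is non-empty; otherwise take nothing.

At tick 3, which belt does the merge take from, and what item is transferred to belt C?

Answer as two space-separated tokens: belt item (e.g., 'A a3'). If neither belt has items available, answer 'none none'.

Answer: A hinge

Derivation:
Tick 1: prefer A, take plank from A; A=[hinge] B=[node,tube,axle] C=[plank]
Tick 2: prefer B, take node from B; A=[hinge] B=[tube,axle] C=[plank,node]
Tick 3: prefer A, take hinge from A; A=[-] B=[tube,axle] C=[plank,node,hinge]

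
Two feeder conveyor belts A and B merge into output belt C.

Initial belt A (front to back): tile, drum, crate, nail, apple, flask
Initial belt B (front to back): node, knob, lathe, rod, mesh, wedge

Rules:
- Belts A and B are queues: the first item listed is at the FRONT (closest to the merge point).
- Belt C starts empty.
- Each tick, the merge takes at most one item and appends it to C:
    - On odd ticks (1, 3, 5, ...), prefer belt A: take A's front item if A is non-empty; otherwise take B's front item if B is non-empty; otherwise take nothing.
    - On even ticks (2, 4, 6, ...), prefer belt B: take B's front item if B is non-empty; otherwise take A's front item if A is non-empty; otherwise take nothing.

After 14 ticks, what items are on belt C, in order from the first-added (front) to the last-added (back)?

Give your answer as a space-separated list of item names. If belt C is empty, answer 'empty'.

Tick 1: prefer A, take tile from A; A=[drum,crate,nail,apple,flask] B=[node,knob,lathe,rod,mesh,wedge] C=[tile]
Tick 2: prefer B, take node from B; A=[drum,crate,nail,apple,flask] B=[knob,lathe,rod,mesh,wedge] C=[tile,node]
Tick 3: prefer A, take drum from A; A=[crate,nail,apple,flask] B=[knob,lathe,rod,mesh,wedge] C=[tile,node,drum]
Tick 4: prefer B, take knob from B; A=[crate,nail,apple,flask] B=[lathe,rod,mesh,wedge] C=[tile,node,drum,knob]
Tick 5: prefer A, take crate from A; A=[nail,apple,flask] B=[lathe,rod,mesh,wedge] C=[tile,node,drum,knob,crate]
Tick 6: prefer B, take lathe from B; A=[nail,apple,flask] B=[rod,mesh,wedge] C=[tile,node,drum,knob,crate,lathe]
Tick 7: prefer A, take nail from A; A=[apple,flask] B=[rod,mesh,wedge] C=[tile,node,drum,knob,crate,lathe,nail]
Tick 8: prefer B, take rod from B; A=[apple,flask] B=[mesh,wedge] C=[tile,node,drum,knob,crate,lathe,nail,rod]
Tick 9: prefer A, take apple from A; A=[flask] B=[mesh,wedge] C=[tile,node,drum,knob,crate,lathe,nail,rod,apple]
Tick 10: prefer B, take mesh from B; A=[flask] B=[wedge] C=[tile,node,drum,knob,crate,lathe,nail,rod,apple,mesh]
Tick 11: prefer A, take flask from A; A=[-] B=[wedge] C=[tile,node,drum,knob,crate,lathe,nail,rod,apple,mesh,flask]
Tick 12: prefer B, take wedge from B; A=[-] B=[-] C=[tile,node,drum,knob,crate,lathe,nail,rod,apple,mesh,flask,wedge]
Tick 13: prefer A, both empty, nothing taken; A=[-] B=[-] C=[tile,node,drum,knob,crate,lathe,nail,rod,apple,mesh,flask,wedge]
Tick 14: prefer B, both empty, nothing taken; A=[-] B=[-] C=[tile,node,drum,knob,crate,lathe,nail,rod,apple,mesh,flask,wedge]

Answer: tile node drum knob crate lathe nail rod apple mesh flask wedge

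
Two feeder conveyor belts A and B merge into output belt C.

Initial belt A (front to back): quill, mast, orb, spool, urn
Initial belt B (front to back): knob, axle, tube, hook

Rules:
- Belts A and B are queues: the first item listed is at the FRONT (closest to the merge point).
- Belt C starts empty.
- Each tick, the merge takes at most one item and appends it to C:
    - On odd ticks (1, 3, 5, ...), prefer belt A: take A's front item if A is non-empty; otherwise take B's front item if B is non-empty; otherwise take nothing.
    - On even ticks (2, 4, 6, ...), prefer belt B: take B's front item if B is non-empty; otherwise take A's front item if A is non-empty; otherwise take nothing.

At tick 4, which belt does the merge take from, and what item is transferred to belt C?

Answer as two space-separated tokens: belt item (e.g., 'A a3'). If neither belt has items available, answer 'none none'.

Tick 1: prefer A, take quill from A; A=[mast,orb,spool,urn] B=[knob,axle,tube,hook] C=[quill]
Tick 2: prefer B, take knob from B; A=[mast,orb,spool,urn] B=[axle,tube,hook] C=[quill,knob]
Tick 3: prefer A, take mast from A; A=[orb,spool,urn] B=[axle,tube,hook] C=[quill,knob,mast]
Tick 4: prefer B, take axle from B; A=[orb,spool,urn] B=[tube,hook] C=[quill,knob,mast,axle]

Answer: B axle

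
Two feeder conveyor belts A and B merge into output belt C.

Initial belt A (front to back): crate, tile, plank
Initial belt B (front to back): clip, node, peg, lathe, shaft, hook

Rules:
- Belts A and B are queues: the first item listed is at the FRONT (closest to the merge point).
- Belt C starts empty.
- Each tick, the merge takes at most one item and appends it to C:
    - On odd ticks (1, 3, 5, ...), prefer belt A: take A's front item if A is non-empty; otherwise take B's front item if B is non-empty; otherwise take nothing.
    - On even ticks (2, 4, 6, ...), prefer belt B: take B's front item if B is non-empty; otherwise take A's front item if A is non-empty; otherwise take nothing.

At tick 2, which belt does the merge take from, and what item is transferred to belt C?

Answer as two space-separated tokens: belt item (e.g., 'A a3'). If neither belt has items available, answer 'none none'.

Tick 1: prefer A, take crate from A; A=[tile,plank] B=[clip,node,peg,lathe,shaft,hook] C=[crate]
Tick 2: prefer B, take clip from B; A=[tile,plank] B=[node,peg,lathe,shaft,hook] C=[crate,clip]

Answer: B clip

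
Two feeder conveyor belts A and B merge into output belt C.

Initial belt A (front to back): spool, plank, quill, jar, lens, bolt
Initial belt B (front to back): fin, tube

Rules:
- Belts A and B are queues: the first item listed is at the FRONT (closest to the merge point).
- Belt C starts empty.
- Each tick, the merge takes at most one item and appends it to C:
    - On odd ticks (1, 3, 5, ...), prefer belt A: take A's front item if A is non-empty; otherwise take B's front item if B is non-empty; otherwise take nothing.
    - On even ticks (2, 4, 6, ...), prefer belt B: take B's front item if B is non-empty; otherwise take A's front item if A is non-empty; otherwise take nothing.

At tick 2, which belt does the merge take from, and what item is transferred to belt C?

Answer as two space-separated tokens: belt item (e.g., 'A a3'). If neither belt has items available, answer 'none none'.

Tick 1: prefer A, take spool from A; A=[plank,quill,jar,lens,bolt] B=[fin,tube] C=[spool]
Tick 2: prefer B, take fin from B; A=[plank,quill,jar,lens,bolt] B=[tube] C=[spool,fin]

Answer: B fin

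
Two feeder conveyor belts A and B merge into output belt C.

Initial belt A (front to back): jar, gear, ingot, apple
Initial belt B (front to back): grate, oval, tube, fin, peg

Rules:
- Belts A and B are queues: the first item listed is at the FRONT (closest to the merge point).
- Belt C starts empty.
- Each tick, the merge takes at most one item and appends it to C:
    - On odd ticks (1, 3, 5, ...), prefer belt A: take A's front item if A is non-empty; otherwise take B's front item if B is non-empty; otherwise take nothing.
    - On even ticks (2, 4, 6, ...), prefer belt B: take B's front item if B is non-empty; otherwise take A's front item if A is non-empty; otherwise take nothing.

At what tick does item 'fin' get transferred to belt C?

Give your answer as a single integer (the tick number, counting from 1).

Answer: 8

Derivation:
Tick 1: prefer A, take jar from A; A=[gear,ingot,apple] B=[grate,oval,tube,fin,peg] C=[jar]
Tick 2: prefer B, take grate from B; A=[gear,ingot,apple] B=[oval,tube,fin,peg] C=[jar,grate]
Tick 3: prefer A, take gear from A; A=[ingot,apple] B=[oval,tube,fin,peg] C=[jar,grate,gear]
Tick 4: prefer B, take oval from B; A=[ingot,apple] B=[tube,fin,peg] C=[jar,grate,gear,oval]
Tick 5: prefer A, take ingot from A; A=[apple] B=[tube,fin,peg] C=[jar,grate,gear,oval,ingot]
Tick 6: prefer B, take tube from B; A=[apple] B=[fin,peg] C=[jar,grate,gear,oval,ingot,tube]
Tick 7: prefer A, take apple from A; A=[-] B=[fin,peg] C=[jar,grate,gear,oval,ingot,tube,apple]
Tick 8: prefer B, take fin from B; A=[-] B=[peg] C=[jar,grate,gear,oval,ingot,tube,apple,fin]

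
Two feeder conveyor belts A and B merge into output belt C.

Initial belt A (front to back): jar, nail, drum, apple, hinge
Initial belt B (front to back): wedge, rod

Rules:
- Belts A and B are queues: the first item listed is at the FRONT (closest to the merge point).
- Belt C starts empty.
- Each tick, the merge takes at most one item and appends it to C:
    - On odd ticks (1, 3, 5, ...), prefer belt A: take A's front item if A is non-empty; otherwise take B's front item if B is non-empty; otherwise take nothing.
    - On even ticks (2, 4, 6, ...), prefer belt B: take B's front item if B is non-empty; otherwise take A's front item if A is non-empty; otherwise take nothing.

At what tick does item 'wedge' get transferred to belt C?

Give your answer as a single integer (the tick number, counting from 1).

Tick 1: prefer A, take jar from A; A=[nail,drum,apple,hinge] B=[wedge,rod] C=[jar]
Tick 2: prefer B, take wedge from B; A=[nail,drum,apple,hinge] B=[rod] C=[jar,wedge]

Answer: 2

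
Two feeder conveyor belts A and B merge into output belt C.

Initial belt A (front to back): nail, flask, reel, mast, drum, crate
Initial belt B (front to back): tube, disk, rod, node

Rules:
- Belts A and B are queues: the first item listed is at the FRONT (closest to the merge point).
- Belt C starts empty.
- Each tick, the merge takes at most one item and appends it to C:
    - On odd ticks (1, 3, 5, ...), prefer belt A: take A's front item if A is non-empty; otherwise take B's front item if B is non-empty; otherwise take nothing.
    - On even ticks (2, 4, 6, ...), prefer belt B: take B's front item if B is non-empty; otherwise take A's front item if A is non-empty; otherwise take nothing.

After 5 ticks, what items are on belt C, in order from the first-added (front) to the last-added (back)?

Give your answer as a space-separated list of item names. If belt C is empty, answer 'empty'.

Answer: nail tube flask disk reel

Derivation:
Tick 1: prefer A, take nail from A; A=[flask,reel,mast,drum,crate] B=[tube,disk,rod,node] C=[nail]
Tick 2: prefer B, take tube from B; A=[flask,reel,mast,drum,crate] B=[disk,rod,node] C=[nail,tube]
Tick 3: prefer A, take flask from A; A=[reel,mast,drum,crate] B=[disk,rod,node] C=[nail,tube,flask]
Tick 4: prefer B, take disk from B; A=[reel,mast,drum,crate] B=[rod,node] C=[nail,tube,flask,disk]
Tick 5: prefer A, take reel from A; A=[mast,drum,crate] B=[rod,node] C=[nail,tube,flask,disk,reel]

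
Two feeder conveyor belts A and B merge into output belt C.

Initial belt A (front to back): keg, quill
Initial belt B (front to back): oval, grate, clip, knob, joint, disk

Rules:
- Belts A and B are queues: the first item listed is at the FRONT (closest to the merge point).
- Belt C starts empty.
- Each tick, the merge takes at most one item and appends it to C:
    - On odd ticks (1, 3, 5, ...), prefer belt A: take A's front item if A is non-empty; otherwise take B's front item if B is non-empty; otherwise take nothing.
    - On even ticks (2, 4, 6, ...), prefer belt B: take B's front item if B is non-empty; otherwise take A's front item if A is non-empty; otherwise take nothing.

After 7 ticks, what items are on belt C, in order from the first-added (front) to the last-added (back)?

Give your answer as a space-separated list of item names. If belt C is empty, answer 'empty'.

Answer: keg oval quill grate clip knob joint

Derivation:
Tick 1: prefer A, take keg from A; A=[quill] B=[oval,grate,clip,knob,joint,disk] C=[keg]
Tick 2: prefer B, take oval from B; A=[quill] B=[grate,clip,knob,joint,disk] C=[keg,oval]
Tick 3: prefer A, take quill from A; A=[-] B=[grate,clip,knob,joint,disk] C=[keg,oval,quill]
Tick 4: prefer B, take grate from B; A=[-] B=[clip,knob,joint,disk] C=[keg,oval,quill,grate]
Tick 5: prefer A, take clip from B; A=[-] B=[knob,joint,disk] C=[keg,oval,quill,grate,clip]
Tick 6: prefer B, take knob from B; A=[-] B=[joint,disk] C=[keg,oval,quill,grate,clip,knob]
Tick 7: prefer A, take joint from B; A=[-] B=[disk] C=[keg,oval,quill,grate,clip,knob,joint]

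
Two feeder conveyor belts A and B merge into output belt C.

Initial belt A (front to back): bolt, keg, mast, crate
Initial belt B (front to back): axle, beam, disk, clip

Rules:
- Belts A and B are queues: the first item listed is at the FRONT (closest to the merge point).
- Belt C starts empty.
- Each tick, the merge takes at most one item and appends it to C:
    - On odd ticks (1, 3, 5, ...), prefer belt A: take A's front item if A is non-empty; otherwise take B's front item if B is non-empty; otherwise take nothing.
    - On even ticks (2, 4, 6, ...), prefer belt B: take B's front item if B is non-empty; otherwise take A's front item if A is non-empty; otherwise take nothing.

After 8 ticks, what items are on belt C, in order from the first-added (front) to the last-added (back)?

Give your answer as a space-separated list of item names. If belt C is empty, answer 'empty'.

Tick 1: prefer A, take bolt from A; A=[keg,mast,crate] B=[axle,beam,disk,clip] C=[bolt]
Tick 2: prefer B, take axle from B; A=[keg,mast,crate] B=[beam,disk,clip] C=[bolt,axle]
Tick 3: prefer A, take keg from A; A=[mast,crate] B=[beam,disk,clip] C=[bolt,axle,keg]
Tick 4: prefer B, take beam from B; A=[mast,crate] B=[disk,clip] C=[bolt,axle,keg,beam]
Tick 5: prefer A, take mast from A; A=[crate] B=[disk,clip] C=[bolt,axle,keg,beam,mast]
Tick 6: prefer B, take disk from B; A=[crate] B=[clip] C=[bolt,axle,keg,beam,mast,disk]
Tick 7: prefer A, take crate from A; A=[-] B=[clip] C=[bolt,axle,keg,beam,mast,disk,crate]
Tick 8: prefer B, take clip from B; A=[-] B=[-] C=[bolt,axle,keg,beam,mast,disk,crate,clip]

Answer: bolt axle keg beam mast disk crate clip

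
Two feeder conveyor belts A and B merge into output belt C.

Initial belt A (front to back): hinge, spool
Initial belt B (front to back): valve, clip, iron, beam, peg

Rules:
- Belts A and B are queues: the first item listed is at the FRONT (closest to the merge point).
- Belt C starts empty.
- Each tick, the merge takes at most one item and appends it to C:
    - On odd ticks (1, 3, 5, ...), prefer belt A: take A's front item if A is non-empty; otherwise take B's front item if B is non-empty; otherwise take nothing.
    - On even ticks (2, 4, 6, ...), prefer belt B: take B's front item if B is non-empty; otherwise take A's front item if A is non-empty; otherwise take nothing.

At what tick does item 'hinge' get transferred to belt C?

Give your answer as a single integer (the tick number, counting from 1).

Tick 1: prefer A, take hinge from A; A=[spool] B=[valve,clip,iron,beam,peg] C=[hinge]

Answer: 1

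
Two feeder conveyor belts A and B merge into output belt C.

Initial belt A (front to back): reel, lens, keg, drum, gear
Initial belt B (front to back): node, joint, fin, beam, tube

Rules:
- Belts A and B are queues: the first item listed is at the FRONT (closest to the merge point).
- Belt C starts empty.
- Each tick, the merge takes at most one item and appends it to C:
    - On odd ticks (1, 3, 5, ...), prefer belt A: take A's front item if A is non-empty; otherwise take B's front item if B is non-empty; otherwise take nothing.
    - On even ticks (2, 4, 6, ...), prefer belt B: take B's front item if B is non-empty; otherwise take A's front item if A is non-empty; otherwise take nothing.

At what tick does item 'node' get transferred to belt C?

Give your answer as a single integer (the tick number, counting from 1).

Answer: 2

Derivation:
Tick 1: prefer A, take reel from A; A=[lens,keg,drum,gear] B=[node,joint,fin,beam,tube] C=[reel]
Tick 2: prefer B, take node from B; A=[lens,keg,drum,gear] B=[joint,fin,beam,tube] C=[reel,node]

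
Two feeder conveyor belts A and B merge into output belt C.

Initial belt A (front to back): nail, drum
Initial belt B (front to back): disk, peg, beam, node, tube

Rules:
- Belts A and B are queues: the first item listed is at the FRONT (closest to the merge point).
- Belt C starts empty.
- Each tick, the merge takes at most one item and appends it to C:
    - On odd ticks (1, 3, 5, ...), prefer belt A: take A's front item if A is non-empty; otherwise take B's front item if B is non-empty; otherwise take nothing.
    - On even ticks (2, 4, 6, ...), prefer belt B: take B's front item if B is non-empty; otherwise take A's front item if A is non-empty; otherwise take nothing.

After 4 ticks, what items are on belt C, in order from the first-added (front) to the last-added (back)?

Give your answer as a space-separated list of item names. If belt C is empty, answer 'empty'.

Answer: nail disk drum peg

Derivation:
Tick 1: prefer A, take nail from A; A=[drum] B=[disk,peg,beam,node,tube] C=[nail]
Tick 2: prefer B, take disk from B; A=[drum] B=[peg,beam,node,tube] C=[nail,disk]
Tick 3: prefer A, take drum from A; A=[-] B=[peg,beam,node,tube] C=[nail,disk,drum]
Tick 4: prefer B, take peg from B; A=[-] B=[beam,node,tube] C=[nail,disk,drum,peg]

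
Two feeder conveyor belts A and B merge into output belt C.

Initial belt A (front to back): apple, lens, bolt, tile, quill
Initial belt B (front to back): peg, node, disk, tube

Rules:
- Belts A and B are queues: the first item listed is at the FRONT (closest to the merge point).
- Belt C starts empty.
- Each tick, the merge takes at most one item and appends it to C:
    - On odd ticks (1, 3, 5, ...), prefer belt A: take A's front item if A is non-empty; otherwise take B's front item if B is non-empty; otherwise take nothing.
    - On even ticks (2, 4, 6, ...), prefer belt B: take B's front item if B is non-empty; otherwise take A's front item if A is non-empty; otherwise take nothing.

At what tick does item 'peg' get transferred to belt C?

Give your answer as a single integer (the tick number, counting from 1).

Answer: 2

Derivation:
Tick 1: prefer A, take apple from A; A=[lens,bolt,tile,quill] B=[peg,node,disk,tube] C=[apple]
Tick 2: prefer B, take peg from B; A=[lens,bolt,tile,quill] B=[node,disk,tube] C=[apple,peg]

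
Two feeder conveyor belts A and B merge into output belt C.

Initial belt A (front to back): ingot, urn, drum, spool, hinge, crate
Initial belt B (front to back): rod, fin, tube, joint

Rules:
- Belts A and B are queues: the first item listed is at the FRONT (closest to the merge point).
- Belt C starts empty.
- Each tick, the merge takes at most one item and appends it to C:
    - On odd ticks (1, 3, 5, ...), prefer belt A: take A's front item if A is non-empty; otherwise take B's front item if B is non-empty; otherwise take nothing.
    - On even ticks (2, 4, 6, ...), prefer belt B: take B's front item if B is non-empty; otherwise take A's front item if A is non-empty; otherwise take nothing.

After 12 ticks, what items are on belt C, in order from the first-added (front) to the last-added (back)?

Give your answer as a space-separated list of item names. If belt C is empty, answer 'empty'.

Tick 1: prefer A, take ingot from A; A=[urn,drum,spool,hinge,crate] B=[rod,fin,tube,joint] C=[ingot]
Tick 2: prefer B, take rod from B; A=[urn,drum,spool,hinge,crate] B=[fin,tube,joint] C=[ingot,rod]
Tick 3: prefer A, take urn from A; A=[drum,spool,hinge,crate] B=[fin,tube,joint] C=[ingot,rod,urn]
Tick 4: prefer B, take fin from B; A=[drum,spool,hinge,crate] B=[tube,joint] C=[ingot,rod,urn,fin]
Tick 5: prefer A, take drum from A; A=[spool,hinge,crate] B=[tube,joint] C=[ingot,rod,urn,fin,drum]
Tick 6: prefer B, take tube from B; A=[spool,hinge,crate] B=[joint] C=[ingot,rod,urn,fin,drum,tube]
Tick 7: prefer A, take spool from A; A=[hinge,crate] B=[joint] C=[ingot,rod,urn,fin,drum,tube,spool]
Tick 8: prefer B, take joint from B; A=[hinge,crate] B=[-] C=[ingot,rod,urn,fin,drum,tube,spool,joint]
Tick 9: prefer A, take hinge from A; A=[crate] B=[-] C=[ingot,rod,urn,fin,drum,tube,spool,joint,hinge]
Tick 10: prefer B, take crate from A; A=[-] B=[-] C=[ingot,rod,urn,fin,drum,tube,spool,joint,hinge,crate]
Tick 11: prefer A, both empty, nothing taken; A=[-] B=[-] C=[ingot,rod,urn,fin,drum,tube,spool,joint,hinge,crate]
Tick 12: prefer B, both empty, nothing taken; A=[-] B=[-] C=[ingot,rod,urn,fin,drum,tube,spool,joint,hinge,crate]

Answer: ingot rod urn fin drum tube spool joint hinge crate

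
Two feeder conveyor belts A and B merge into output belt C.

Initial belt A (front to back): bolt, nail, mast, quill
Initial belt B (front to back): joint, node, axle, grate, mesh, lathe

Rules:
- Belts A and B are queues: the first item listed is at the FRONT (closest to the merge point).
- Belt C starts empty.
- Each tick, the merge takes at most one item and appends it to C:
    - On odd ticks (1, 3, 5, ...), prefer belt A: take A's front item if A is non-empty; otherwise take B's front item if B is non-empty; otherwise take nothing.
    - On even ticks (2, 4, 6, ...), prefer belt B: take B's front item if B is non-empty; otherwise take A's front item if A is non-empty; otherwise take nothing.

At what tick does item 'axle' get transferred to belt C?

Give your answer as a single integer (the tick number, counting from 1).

Tick 1: prefer A, take bolt from A; A=[nail,mast,quill] B=[joint,node,axle,grate,mesh,lathe] C=[bolt]
Tick 2: prefer B, take joint from B; A=[nail,mast,quill] B=[node,axle,grate,mesh,lathe] C=[bolt,joint]
Tick 3: prefer A, take nail from A; A=[mast,quill] B=[node,axle,grate,mesh,lathe] C=[bolt,joint,nail]
Tick 4: prefer B, take node from B; A=[mast,quill] B=[axle,grate,mesh,lathe] C=[bolt,joint,nail,node]
Tick 5: prefer A, take mast from A; A=[quill] B=[axle,grate,mesh,lathe] C=[bolt,joint,nail,node,mast]
Tick 6: prefer B, take axle from B; A=[quill] B=[grate,mesh,lathe] C=[bolt,joint,nail,node,mast,axle]

Answer: 6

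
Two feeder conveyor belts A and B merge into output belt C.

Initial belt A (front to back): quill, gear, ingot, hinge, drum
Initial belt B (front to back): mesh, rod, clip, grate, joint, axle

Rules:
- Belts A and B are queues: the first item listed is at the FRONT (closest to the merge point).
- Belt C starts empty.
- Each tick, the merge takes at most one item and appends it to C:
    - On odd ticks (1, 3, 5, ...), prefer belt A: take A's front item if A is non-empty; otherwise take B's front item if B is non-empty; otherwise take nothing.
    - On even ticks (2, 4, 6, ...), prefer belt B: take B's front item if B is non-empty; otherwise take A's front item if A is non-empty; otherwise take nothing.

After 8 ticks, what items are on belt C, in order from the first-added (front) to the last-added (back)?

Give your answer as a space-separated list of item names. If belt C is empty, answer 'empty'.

Tick 1: prefer A, take quill from A; A=[gear,ingot,hinge,drum] B=[mesh,rod,clip,grate,joint,axle] C=[quill]
Tick 2: prefer B, take mesh from B; A=[gear,ingot,hinge,drum] B=[rod,clip,grate,joint,axle] C=[quill,mesh]
Tick 3: prefer A, take gear from A; A=[ingot,hinge,drum] B=[rod,clip,grate,joint,axle] C=[quill,mesh,gear]
Tick 4: prefer B, take rod from B; A=[ingot,hinge,drum] B=[clip,grate,joint,axle] C=[quill,mesh,gear,rod]
Tick 5: prefer A, take ingot from A; A=[hinge,drum] B=[clip,grate,joint,axle] C=[quill,mesh,gear,rod,ingot]
Tick 6: prefer B, take clip from B; A=[hinge,drum] B=[grate,joint,axle] C=[quill,mesh,gear,rod,ingot,clip]
Tick 7: prefer A, take hinge from A; A=[drum] B=[grate,joint,axle] C=[quill,mesh,gear,rod,ingot,clip,hinge]
Tick 8: prefer B, take grate from B; A=[drum] B=[joint,axle] C=[quill,mesh,gear,rod,ingot,clip,hinge,grate]

Answer: quill mesh gear rod ingot clip hinge grate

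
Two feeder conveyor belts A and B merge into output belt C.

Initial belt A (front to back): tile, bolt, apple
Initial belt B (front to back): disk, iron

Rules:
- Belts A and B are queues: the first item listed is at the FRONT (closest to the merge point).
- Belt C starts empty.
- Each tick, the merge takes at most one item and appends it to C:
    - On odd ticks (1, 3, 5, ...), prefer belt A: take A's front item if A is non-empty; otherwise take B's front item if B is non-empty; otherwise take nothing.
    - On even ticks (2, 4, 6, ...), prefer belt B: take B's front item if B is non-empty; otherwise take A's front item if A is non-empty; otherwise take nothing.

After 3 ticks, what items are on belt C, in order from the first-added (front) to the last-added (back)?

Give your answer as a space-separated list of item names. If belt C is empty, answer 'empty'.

Tick 1: prefer A, take tile from A; A=[bolt,apple] B=[disk,iron] C=[tile]
Tick 2: prefer B, take disk from B; A=[bolt,apple] B=[iron] C=[tile,disk]
Tick 3: prefer A, take bolt from A; A=[apple] B=[iron] C=[tile,disk,bolt]

Answer: tile disk bolt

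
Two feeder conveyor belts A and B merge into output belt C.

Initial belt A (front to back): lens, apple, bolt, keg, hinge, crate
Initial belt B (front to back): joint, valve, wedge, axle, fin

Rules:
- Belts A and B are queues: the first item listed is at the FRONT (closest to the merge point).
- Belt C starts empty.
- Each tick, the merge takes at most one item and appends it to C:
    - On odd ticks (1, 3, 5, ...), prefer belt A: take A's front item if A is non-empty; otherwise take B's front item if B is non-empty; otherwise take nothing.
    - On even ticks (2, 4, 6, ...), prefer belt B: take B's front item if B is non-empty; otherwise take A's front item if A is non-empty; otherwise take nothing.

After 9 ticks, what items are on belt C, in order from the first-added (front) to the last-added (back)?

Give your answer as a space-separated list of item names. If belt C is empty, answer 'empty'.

Tick 1: prefer A, take lens from A; A=[apple,bolt,keg,hinge,crate] B=[joint,valve,wedge,axle,fin] C=[lens]
Tick 2: prefer B, take joint from B; A=[apple,bolt,keg,hinge,crate] B=[valve,wedge,axle,fin] C=[lens,joint]
Tick 3: prefer A, take apple from A; A=[bolt,keg,hinge,crate] B=[valve,wedge,axle,fin] C=[lens,joint,apple]
Tick 4: prefer B, take valve from B; A=[bolt,keg,hinge,crate] B=[wedge,axle,fin] C=[lens,joint,apple,valve]
Tick 5: prefer A, take bolt from A; A=[keg,hinge,crate] B=[wedge,axle,fin] C=[lens,joint,apple,valve,bolt]
Tick 6: prefer B, take wedge from B; A=[keg,hinge,crate] B=[axle,fin] C=[lens,joint,apple,valve,bolt,wedge]
Tick 7: prefer A, take keg from A; A=[hinge,crate] B=[axle,fin] C=[lens,joint,apple,valve,bolt,wedge,keg]
Tick 8: prefer B, take axle from B; A=[hinge,crate] B=[fin] C=[lens,joint,apple,valve,bolt,wedge,keg,axle]
Tick 9: prefer A, take hinge from A; A=[crate] B=[fin] C=[lens,joint,apple,valve,bolt,wedge,keg,axle,hinge]

Answer: lens joint apple valve bolt wedge keg axle hinge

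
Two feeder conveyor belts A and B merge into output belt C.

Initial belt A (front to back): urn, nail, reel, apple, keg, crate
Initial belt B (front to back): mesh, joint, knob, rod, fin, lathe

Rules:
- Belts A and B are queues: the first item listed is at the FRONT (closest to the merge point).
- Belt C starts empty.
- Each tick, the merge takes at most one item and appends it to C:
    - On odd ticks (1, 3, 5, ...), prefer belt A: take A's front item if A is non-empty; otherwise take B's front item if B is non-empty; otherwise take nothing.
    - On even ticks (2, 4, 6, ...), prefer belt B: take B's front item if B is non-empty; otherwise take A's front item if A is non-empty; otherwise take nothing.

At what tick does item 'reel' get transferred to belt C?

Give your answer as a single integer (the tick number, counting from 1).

Tick 1: prefer A, take urn from A; A=[nail,reel,apple,keg,crate] B=[mesh,joint,knob,rod,fin,lathe] C=[urn]
Tick 2: prefer B, take mesh from B; A=[nail,reel,apple,keg,crate] B=[joint,knob,rod,fin,lathe] C=[urn,mesh]
Tick 3: prefer A, take nail from A; A=[reel,apple,keg,crate] B=[joint,knob,rod,fin,lathe] C=[urn,mesh,nail]
Tick 4: prefer B, take joint from B; A=[reel,apple,keg,crate] B=[knob,rod,fin,lathe] C=[urn,mesh,nail,joint]
Tick 5: prefer A, take reel from A; A=[apple,keg,crate] B=[knob,rod,fin,lathe] C=[urn,mesh,nail,joint,reel]

Answer: 5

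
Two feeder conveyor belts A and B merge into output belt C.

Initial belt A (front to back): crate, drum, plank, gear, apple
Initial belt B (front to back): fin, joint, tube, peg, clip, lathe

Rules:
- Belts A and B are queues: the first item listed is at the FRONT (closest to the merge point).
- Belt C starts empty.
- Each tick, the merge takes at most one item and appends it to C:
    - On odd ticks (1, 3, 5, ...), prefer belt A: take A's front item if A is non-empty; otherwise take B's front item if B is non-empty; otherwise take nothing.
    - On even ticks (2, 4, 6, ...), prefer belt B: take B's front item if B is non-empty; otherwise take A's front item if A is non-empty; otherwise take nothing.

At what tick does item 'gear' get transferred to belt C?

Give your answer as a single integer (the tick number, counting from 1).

Answer: 7

Derivation:
Tick 1: prefer A, take crate from A; A=[drum,plank,gear,apple] B=[fin,joint,tube,peg,clip,lathe] C=[crate]
Tick 2: prefer B, take fin from B; A=[drum,plank,gear,apple] B=[joint,tube,peg,clip,lathe] C=[crate,fin]
Tick 3: prefer A, take drum from A; A=[plank,gear,apple] B=[joint,tube,peg,clip,lathe] C=[crate,fin,drum]
Tick 4: prefer B, take joint from B; A=[plank,gear,apple] B=[tube,peg,clip,lathe] C=[crate,fin,drum,joint]
Tick 5: prefer A, take plank from A; A=[gear,apple] B=[tube,peg,clip,lathe] C=[crate,fin,drum,joint,plank]
Tick 6: prefer B, take tube from B; A=[gear,apple] B=[peg,clip,lathe] C=[crate,fin,drum,joint,plank,tube]
Tick 7: prefer A, take gear from A; A=[apple] B=[peg,clip,lathe] C=[crate,fin,drum,joint,plank,tube,gear]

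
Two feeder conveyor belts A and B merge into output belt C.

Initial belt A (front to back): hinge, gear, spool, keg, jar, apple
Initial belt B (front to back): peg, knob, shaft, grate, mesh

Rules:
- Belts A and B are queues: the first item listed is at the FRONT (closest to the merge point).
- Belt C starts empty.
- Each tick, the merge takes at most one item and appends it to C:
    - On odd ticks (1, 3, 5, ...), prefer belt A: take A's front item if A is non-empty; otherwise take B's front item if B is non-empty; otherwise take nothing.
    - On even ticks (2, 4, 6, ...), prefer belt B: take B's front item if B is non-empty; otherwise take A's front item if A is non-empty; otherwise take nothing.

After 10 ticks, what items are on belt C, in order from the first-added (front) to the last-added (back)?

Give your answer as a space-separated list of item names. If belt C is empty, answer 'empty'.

Tick 1: prefer A, take hinge from A; A=[gear,spool,keg,jar,apple] B=[peg,knob,shaft,grate,mesh] C=[hinge]
Tick 2: prefer B, take peg from B; A=[gear,spool,keg,jar,apple] B=[knob,shaft,grate,mesh] C=[hinge,peg]
Tick 3: prefer A, take gear from A; A=[spool,keg,jar,apple] B=[knob,shaft,grate,mesh] C=[hinge,peg,gear]
Tick 4: prefer B, take knob from B; A=[spool,keg,jar,apple] B=[shaft,grate,mesh] C=[hinge,peg,gear,knob]
Tick 5: prefer A, take spool from A; A=[keg,jar,apple] B=[shaft,grate,mesh] C=[hinge,peg,gear,knob,spool]
Tick 6: prefer B, take shaft from B; A=[keg,jar,apple] B=[grate,mesh] C=[hinge,peg,gear,knob,spool,shaft]
Tick 7: prefer A, take keg from A; A=[jar,apple] B=[grate,mesh] C=[hinge,peg,gear,knob,spool,shaft,keg]
Tick 8: prefer B, take grate from B; A=[jar,apple] B=[mesh] C=[hinge,peg,gear,knob,spool,shaft,keg,grate]
Tick 9: prefer A, take jar from A; A=[apple] B=[mesh] C=[hinge,peg,gear,knob,spool,shaft,keg,grate,jar]
Tick 10: prefer B, take mesh from B; A=[apple] B=[-] C=[hinge,peg,gear,knob,spool,shaft,keg,grate,jar,mesh]

Answer: hinge peg gear knob spool shaft keg grate jar mesh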